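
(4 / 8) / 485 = 1 / 970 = 0.00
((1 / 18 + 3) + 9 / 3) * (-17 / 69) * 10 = -9265 / 621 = -14.92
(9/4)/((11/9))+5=301/44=6.84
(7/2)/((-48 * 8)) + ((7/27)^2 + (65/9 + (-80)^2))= 1195752283/186624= 6407.28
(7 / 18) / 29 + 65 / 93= 11527 / 16182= 0.71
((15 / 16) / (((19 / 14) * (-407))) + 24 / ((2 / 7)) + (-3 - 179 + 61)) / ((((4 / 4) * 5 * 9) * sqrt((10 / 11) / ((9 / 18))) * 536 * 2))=-2289073 * sqrt(55) / 29843193600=-0.00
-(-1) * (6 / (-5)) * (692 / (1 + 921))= -2076 / 2305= -0.90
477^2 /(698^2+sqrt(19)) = 36951012972 /79122579199-75843 * sqrt(19) /79122579199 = 0.47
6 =6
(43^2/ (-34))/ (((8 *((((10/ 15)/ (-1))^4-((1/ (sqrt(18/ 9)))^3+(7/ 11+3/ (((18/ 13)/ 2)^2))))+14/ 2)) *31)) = 443166471/ 226602622+1467885969 *sqrt(2)/ 906410488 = 4.25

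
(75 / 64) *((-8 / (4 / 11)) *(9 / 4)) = -7425 / 128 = -58.01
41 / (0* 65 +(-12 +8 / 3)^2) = 369 / 784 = 0.47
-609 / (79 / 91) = -55419 / 79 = -701.51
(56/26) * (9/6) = 42/13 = 3.23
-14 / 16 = -7 / 8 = -0.88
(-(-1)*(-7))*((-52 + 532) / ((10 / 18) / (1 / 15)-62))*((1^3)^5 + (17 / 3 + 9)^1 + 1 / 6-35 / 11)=200400 / 253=792.09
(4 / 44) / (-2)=-1 / 22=-0.05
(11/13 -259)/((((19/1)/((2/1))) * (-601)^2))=-0.00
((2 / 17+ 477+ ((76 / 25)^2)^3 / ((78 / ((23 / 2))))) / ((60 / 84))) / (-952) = -96065177783929 / 110068359375000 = -0.87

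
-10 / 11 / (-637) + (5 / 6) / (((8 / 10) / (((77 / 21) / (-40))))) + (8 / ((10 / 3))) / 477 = -95219249 / 1069548480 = -0.09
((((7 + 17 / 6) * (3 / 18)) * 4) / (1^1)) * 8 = 472 / 9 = 52.44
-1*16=-16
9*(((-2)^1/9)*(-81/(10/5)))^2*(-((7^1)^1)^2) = -35721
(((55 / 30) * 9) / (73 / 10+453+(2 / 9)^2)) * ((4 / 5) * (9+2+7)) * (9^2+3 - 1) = 15973848 / 372883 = 42.84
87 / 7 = 12.43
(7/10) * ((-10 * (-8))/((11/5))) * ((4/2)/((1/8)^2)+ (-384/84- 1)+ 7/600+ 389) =2148049/165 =13018.48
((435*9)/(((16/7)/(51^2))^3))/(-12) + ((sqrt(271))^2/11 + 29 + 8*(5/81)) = -7017838865573551645/14598144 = -480735007516.95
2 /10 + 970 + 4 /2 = 4861 /5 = 972.20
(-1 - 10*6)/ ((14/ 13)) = -793/ 14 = -56.64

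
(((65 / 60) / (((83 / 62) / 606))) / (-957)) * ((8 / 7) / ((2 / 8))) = -1302496 / 556017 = -2.34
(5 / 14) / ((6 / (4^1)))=5 / 21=0.24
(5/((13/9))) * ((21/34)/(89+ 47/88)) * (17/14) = 2970/102427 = 0.03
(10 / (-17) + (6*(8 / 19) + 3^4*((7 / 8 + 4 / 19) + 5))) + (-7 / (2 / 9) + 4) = 1207673 / 2584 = 467.37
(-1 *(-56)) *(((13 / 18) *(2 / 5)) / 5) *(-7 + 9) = 1456 / 225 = 6.47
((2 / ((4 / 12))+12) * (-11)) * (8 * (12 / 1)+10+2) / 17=-21384 / 17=-1257.88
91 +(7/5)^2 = 2324/25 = 92.96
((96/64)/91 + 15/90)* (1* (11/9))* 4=2200/2457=0.90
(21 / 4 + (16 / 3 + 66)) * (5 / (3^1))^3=114875 / 324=354.55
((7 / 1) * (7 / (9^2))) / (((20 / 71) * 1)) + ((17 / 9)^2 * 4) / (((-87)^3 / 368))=2282423777 / 1066774860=2.14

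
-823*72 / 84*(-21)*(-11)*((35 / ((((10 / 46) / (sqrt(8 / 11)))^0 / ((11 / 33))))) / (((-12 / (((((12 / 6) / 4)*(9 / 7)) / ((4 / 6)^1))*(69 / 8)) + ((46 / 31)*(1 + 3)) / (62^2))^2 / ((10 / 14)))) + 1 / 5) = -48794032963317697407 / 71097796178890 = -686294.59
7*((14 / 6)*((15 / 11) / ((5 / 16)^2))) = 12544 / 55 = 228.07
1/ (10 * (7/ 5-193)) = -1/ 1916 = -0.00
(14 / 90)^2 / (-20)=-49 / 40500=-0.00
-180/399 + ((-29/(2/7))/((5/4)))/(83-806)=-162902/480795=-0.34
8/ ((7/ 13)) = 104/ 7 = 14.86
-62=-62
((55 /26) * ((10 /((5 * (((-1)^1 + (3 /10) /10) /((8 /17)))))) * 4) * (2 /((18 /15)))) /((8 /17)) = -110000 /3783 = -29.08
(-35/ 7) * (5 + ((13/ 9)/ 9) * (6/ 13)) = -685/ 27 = -25.37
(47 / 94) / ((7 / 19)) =19 / 14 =1.36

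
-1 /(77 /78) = -78 /77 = -1.01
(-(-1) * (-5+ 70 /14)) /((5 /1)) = 0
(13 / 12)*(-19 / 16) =-247 / 192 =-1.29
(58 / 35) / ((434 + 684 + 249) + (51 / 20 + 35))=232 / 196637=0.00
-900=-900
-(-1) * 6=6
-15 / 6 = -5 / 2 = -2.50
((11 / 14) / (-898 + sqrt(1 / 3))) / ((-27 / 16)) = 88*sqrt(3) / 457230879 + 79024 / 152410293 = 0.00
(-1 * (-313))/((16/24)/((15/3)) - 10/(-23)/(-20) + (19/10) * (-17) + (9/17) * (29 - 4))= -367149/22232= -16.51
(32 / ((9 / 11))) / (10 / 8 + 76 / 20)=7040 / 909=7.74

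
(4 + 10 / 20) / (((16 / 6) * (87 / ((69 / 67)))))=621 / 31088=0.02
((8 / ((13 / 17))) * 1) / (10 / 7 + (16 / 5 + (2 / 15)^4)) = 24097500 / 10662353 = 2.26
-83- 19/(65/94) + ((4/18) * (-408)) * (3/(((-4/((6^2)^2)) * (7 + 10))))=329779/65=5073.52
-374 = -374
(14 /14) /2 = 0.50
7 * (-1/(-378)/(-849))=-1/45846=-0.00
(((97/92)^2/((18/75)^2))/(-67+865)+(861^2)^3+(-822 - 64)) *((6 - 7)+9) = 99060372223918718431829425/30394224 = 3259184120769746200.19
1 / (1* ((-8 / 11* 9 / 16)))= -22 / 9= -2.44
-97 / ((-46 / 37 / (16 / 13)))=28712 / 299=96.03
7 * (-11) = -77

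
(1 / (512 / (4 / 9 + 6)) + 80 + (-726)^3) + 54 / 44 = -9698061409601 / 25344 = -382657094.76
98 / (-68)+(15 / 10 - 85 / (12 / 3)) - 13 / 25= -36909 / 1700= -21.71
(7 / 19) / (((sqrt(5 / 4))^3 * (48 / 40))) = 28 * sqrt(5) / 285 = 0.22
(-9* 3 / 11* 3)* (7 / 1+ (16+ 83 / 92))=-178119 / 1012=-176.01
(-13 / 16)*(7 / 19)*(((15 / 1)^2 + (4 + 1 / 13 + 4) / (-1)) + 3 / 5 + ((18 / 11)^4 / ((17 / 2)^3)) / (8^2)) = -65.11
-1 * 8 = -8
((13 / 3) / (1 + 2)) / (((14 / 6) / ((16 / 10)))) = 104 / 105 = 0.99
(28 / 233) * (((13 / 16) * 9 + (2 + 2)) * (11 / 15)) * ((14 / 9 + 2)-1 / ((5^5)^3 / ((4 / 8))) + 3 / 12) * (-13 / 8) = -757501129147129367 / 122871093750000000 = -6.17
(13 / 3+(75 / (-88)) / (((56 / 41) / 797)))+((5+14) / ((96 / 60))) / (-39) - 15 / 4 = -31842211 / 64064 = -497.04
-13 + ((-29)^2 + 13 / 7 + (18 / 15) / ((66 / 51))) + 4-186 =648.78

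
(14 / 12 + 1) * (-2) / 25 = -13 / 75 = -0.17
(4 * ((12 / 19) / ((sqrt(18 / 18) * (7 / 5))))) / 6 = 40 / 133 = 0.30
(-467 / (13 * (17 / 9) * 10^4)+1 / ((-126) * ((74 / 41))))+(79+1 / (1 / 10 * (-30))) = 405219670307 / 5151510000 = 78.66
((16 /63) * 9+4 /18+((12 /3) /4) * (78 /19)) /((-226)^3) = -1979 /3454295418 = -0.00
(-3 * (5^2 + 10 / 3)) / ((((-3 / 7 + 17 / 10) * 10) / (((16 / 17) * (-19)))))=10640 / 89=119.55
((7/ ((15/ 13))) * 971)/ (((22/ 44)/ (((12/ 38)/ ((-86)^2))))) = 88361/ 175655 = 0.50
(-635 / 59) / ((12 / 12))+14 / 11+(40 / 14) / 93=-3996529 / 422499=-9.46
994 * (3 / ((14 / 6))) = 1278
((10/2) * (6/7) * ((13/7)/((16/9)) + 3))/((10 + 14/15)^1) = 101925/64288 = 1.59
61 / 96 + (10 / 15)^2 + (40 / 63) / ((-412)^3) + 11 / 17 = 21557682385 / 12483313248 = 1.73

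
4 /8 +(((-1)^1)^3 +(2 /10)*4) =3 /10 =0.30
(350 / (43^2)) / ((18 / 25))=4375 / 16641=0.26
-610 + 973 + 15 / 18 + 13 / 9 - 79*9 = -6223 / 18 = -345.72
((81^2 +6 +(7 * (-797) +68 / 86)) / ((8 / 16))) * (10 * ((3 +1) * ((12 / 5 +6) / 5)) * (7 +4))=314293056 / 215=1461828.17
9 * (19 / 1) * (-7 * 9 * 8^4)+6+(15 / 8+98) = -353008817 / 8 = -44126102.12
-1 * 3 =-3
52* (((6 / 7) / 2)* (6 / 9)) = 104 / 7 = 14.86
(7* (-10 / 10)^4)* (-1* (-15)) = 105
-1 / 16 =-0.06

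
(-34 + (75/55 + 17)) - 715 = -8037/11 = -730.64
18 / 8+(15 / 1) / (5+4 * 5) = 57 / 20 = 2.85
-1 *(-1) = 1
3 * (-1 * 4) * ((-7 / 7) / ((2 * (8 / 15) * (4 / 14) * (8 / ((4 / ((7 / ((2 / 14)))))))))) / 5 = 9 / 112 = 0.08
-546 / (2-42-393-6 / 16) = 4368 / 3467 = 1.26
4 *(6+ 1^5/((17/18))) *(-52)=-24960/17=-1468.24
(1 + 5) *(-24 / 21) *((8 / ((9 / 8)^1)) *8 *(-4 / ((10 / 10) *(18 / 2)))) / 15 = 32768 / 2835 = 11.56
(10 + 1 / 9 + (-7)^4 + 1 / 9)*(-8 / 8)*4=-86804 / 9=-9644.89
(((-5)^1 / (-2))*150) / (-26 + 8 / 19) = -2375 / 162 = -14.66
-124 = -124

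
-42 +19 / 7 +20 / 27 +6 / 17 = -122711 / 3213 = -38.19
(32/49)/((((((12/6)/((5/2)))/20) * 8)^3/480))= 468750/49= 9566.33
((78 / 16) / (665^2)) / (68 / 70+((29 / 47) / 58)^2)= 28717 / 2530866310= 0.00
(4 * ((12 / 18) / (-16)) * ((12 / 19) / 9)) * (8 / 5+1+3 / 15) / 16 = -7 / 3420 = -0.00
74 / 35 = 2.11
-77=-77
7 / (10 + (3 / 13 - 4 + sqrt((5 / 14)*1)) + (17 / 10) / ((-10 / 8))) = 50418550 / 34554321 - 739375*sqrt(70) / 34554321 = 1.28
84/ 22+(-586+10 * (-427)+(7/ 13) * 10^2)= -686162/ 143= -4798.34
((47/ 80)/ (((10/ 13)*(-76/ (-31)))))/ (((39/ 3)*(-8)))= -1457/ 486400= -0.00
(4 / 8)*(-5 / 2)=-5 / 4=-1.25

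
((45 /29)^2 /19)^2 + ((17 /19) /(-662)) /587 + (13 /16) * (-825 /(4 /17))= -9045010238166407941 /3175011206462528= -2848.81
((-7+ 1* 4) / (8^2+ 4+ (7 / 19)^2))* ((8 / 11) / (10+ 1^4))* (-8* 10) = 231040 / 992079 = 0.23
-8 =-8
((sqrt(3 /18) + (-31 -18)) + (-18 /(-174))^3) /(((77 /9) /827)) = -8894638062 /1877953 + 2481 *sqrt(6) /154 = -4696.89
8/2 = 4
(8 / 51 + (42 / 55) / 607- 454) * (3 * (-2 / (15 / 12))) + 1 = 6184654269 / 2837725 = 2179.44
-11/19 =-0.58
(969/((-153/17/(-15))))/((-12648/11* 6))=-1045/4464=-0.23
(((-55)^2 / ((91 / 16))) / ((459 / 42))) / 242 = 400 / 1989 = 0.20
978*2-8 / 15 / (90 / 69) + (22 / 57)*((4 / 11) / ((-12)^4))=7223171353 / 3693600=1955.59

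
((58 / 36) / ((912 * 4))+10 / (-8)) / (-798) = 82051 / 52399872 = 0.00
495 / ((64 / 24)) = 1485 / 8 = 185.62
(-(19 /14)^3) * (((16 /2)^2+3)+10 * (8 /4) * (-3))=-17.50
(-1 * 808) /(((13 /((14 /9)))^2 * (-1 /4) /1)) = 633472 /13689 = 46.28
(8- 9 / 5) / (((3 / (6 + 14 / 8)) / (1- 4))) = -961 / 20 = -48.05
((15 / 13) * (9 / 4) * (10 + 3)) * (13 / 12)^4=46.49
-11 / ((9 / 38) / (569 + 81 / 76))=-476575 / 18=-26476.39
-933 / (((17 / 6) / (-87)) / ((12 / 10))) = 2922156 / 85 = 34378.31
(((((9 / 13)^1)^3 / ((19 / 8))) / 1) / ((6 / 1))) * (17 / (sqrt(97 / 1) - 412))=-2269296 / 2360524907 - 5508 * sqrt(97) / 2360524907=-0.00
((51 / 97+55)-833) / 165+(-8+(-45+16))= -133520 / 3201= -41.71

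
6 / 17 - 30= -29.65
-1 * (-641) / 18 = 35.61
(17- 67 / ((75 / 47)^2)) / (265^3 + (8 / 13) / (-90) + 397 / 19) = -6468683 / 12927888377750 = -0.00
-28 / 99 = -0.28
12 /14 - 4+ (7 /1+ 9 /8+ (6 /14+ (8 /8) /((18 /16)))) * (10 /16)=1589 /576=2.76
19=19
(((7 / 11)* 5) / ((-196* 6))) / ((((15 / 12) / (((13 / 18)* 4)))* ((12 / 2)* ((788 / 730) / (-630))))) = 23725 / 39006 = 0.61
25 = 25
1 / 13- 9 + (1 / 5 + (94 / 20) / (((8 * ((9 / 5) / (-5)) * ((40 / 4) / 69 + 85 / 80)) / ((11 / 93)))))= -214735844 / 24173955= -8.88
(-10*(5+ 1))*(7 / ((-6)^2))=-35 / 3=-11.67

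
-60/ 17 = -3.53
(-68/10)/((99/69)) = -782/165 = -4.74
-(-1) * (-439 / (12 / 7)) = -3073 / 12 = -256.08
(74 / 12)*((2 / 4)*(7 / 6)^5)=621859 / 93312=6.66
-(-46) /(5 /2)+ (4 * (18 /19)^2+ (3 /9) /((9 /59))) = 1178179 /48735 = 24.18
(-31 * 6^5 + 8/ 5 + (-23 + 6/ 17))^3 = -8604474793439596142149/ 614125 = -14010950203036183.42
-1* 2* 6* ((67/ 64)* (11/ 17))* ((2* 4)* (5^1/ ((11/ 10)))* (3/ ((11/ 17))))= -15075/ 11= -1370.45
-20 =-20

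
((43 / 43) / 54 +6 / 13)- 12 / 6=-1067 / 702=-1.52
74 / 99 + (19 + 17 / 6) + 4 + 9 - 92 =-11171 / 198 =-56.42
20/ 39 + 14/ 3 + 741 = 29101/ 39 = 746.18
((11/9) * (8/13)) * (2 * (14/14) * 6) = 352/39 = 9.03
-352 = -352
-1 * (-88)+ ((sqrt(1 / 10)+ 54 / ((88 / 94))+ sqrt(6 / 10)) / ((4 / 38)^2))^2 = 88+ 130321 * (11 * sqrt(10)+ 22 * sqrt(15)+ 6345)^2 / 193600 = 28134954.46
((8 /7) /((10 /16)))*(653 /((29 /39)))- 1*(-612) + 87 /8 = 18096849 /8120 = 2228.68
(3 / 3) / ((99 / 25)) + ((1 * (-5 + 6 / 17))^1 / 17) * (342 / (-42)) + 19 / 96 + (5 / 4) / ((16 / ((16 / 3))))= 19822685 / 6408864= 3.09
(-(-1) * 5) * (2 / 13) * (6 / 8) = 15 / 26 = 0.58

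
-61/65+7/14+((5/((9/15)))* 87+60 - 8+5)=781.56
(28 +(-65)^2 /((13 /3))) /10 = 100.30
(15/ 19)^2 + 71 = 71.62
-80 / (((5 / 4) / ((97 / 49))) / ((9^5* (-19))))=6964947648 / 49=142141788.73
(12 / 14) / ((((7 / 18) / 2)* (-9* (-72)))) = 1 / 147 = 0.01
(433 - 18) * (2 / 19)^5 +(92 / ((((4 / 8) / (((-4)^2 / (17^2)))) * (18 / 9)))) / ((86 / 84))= 153247375136 / 30770482273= 4.98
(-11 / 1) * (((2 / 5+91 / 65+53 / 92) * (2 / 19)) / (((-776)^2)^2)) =-12023 / 1584631635845120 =-0.00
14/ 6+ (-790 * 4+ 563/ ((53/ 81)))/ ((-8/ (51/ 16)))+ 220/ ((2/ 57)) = 146301709/ 20352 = 7188.57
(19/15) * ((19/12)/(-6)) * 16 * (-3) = 722/45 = 16.04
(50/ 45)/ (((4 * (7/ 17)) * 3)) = 85/ 378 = 0.22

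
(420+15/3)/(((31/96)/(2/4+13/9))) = 2559.14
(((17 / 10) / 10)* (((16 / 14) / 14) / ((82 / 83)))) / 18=0.00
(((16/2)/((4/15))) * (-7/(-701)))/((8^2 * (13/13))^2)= 0.00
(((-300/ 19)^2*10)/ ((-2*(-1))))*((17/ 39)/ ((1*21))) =850000/ 32851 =25.87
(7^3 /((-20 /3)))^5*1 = -1153657446916149 /3200000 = -360517952.16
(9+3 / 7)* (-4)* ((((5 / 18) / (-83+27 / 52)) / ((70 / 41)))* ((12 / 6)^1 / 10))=46904 / 3152415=0.01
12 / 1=12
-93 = -93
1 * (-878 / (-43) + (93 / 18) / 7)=21.16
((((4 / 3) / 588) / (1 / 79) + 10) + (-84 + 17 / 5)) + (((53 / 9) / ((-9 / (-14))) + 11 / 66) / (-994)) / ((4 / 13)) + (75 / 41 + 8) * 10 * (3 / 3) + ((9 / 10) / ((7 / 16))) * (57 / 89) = 479737042339 / 16452552816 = 29.16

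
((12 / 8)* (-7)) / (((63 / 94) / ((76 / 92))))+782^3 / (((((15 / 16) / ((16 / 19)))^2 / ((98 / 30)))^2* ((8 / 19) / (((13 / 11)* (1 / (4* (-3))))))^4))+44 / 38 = 58698458834588771627821 / 5903162667703125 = 9943561.13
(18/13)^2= 324/169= 1.92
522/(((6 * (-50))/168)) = -292.32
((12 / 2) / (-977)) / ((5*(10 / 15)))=-9 / 4885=-0.00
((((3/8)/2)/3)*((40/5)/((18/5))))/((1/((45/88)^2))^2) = 2278125/239878144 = 0.01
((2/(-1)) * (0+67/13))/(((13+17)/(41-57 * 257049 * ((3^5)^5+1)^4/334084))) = 7766060344317477787419063000000000000000000000000.00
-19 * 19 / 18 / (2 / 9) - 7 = -389 / 4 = -97.25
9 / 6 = 3 / 2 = 1.50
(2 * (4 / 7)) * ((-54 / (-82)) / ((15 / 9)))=648 / 1435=0.45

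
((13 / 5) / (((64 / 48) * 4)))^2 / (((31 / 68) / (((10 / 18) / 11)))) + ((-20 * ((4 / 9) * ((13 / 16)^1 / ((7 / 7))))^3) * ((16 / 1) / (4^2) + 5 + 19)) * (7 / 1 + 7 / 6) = -45880807999 / 238645440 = -192.26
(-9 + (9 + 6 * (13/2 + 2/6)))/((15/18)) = 246/5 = 49.20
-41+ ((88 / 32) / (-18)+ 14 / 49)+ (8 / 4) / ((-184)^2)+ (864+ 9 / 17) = 14932907195 / 18129888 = 823.66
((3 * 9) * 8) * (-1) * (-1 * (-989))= -213624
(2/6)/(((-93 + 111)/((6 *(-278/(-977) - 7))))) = -729/977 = -0.75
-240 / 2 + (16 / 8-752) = -870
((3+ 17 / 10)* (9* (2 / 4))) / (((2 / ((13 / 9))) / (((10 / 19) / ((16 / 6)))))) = 1833 / 608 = 3.01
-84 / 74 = -42 / 37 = -1.14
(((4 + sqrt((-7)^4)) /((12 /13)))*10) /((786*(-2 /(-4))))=3445 /2358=1.46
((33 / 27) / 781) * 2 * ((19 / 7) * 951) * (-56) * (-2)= 192736 / 213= 904.86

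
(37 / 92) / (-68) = -37 / 6256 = -0.01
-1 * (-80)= 80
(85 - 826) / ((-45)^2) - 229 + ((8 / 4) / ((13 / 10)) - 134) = -3175036 / 8775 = -361.83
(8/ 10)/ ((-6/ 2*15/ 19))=-76/ 225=-0.34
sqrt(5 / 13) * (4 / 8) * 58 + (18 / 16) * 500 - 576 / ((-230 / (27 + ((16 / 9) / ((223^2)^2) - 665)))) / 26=29 * sqrt(65) / 13 + 3704838174139283 / 7394190588590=519.03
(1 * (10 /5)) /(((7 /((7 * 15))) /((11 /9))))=110 /3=36.67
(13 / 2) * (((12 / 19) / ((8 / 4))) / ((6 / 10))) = 65 / 19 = 3.42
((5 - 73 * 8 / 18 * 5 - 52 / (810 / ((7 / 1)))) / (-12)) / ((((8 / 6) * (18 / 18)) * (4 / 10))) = 24.64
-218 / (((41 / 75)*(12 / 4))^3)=-3406250 / 68921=-49.42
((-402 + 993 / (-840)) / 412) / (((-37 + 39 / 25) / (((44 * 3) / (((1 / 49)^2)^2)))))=15340147814145 / 730064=21012058.96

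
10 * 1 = 10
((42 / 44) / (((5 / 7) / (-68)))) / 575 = -4998 / 31625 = -0.16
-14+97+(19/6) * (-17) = 175/6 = 29.17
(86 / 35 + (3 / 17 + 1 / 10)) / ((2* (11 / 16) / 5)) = 13012 / 1309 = 9.94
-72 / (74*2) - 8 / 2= -166 / 37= -4.49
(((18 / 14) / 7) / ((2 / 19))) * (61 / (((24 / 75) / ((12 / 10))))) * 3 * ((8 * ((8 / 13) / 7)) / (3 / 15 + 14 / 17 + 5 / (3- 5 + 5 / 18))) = -3298282200 / 7361809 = -448.03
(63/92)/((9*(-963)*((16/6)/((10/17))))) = -35/2008176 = -0.00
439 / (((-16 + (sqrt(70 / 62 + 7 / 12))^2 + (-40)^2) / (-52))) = -8492016 / 589885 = -14.40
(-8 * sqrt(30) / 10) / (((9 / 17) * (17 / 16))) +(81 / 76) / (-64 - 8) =-64 * sqrt(30) / 45 - 9 / 608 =-7.80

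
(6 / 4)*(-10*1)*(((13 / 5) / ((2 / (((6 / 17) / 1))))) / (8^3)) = -117 / 8704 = -0.01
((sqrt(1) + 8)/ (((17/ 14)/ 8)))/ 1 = 1008/ 17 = 59.29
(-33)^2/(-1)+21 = -1068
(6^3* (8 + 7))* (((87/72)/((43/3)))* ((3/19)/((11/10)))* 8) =2818800/8987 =313.65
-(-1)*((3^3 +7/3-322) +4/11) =-9646/33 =-292.30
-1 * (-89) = 89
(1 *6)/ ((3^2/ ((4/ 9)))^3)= 128/ 177147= 0.00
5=5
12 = 12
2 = 2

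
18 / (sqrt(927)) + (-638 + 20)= -618 + 6 * sqrt(103) / 103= -617.41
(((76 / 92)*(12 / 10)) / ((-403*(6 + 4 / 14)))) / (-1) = 399 / 1019590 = 0.00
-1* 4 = -4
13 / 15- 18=-257 / 15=-17.13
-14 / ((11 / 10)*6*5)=-14 / 33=-0.42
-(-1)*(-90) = -90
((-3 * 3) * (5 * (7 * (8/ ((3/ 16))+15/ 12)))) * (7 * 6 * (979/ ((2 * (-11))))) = 103421115/ 4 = 25855278.75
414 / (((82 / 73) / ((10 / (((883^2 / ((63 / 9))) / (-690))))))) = -729861300 / 31967249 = -22.83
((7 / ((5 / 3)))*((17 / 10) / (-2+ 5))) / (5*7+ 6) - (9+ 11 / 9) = -187529 / 18450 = -10.16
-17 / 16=-1.06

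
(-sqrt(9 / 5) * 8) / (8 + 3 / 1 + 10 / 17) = -0.93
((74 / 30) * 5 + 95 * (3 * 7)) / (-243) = -8.26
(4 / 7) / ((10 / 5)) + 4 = 30 / 7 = 4.29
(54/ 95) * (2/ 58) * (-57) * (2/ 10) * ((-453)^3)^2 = -1399923250766981298/ 725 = -1930928621747560.41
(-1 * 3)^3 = -27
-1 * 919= -919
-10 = -10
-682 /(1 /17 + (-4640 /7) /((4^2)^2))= 59024 /219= 269.52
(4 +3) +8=15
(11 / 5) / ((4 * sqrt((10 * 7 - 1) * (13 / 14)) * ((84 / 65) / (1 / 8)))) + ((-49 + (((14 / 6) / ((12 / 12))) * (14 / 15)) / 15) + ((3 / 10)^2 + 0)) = -26333 / 540 + 11 * sqrt(12558) / 185472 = -48.76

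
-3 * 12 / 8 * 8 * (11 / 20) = -99 / 5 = -19.80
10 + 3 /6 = 21 /2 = 10.50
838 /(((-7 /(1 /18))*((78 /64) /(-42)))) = 26816 /117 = 229.20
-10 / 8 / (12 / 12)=-5 / 4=-1.25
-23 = -23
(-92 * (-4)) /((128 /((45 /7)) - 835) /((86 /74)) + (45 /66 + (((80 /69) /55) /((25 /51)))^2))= -264997260000 /504554702413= -0.53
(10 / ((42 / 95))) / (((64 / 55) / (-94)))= -1227875 / 672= -1827.19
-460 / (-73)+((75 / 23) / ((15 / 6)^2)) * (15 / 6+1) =13646 / 1679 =8.13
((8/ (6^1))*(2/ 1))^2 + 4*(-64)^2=147520/ 9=16391.11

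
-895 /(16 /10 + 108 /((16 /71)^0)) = -4475 /548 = -8.17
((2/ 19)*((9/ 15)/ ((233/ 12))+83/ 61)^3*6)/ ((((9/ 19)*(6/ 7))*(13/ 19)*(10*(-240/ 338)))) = -1672111751025847859/ 1938032434077975000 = -0.86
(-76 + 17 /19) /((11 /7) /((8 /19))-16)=6.12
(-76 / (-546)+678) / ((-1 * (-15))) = 185132 / 4095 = 45.21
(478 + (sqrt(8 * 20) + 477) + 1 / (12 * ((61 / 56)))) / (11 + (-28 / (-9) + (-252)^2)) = 36 * sqrt(10) / 571663 + 524337 / 34871443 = 0.02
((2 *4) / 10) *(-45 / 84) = -3 / 7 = -0.43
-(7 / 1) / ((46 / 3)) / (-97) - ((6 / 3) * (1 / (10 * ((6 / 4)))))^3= 35179 / 15059250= 0.00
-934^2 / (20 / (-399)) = 87017511 / 5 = 17403502.20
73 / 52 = 1.40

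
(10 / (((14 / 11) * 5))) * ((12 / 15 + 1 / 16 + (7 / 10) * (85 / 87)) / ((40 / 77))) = 1302323 / 278400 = 4.68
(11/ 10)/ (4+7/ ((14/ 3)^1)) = 1/ 5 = 0.20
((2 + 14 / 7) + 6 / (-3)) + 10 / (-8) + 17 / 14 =55 / 28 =1.96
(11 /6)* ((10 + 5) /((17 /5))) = 275 /34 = 8.09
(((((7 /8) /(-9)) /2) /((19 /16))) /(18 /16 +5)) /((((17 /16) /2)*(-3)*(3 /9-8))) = -256 /468027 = -0.00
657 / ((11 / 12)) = 7884 / 11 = 716.73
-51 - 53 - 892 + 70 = -926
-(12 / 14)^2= -36 / 49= -0.73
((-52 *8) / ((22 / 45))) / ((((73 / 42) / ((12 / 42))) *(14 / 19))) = -1067040 / 5621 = -189.83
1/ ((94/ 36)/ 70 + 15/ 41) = 51660/ 20827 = 2.48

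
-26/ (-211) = 26/ 211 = 0.12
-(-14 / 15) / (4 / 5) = 7 / 6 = 1.17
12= 12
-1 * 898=-898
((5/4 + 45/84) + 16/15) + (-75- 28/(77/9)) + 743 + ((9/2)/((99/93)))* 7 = 805232/1155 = 697.17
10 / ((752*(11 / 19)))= 0.02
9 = 9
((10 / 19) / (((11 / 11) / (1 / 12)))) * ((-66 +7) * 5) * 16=-11800 / 57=-207.02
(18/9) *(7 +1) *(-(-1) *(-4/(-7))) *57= 3648/7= 521.14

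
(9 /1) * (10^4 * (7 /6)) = 105000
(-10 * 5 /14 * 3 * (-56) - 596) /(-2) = -2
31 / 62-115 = -229 / 2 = -114.50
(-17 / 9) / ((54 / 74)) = -629 / 243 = -2.59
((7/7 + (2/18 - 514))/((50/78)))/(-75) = 60008/5625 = 10.67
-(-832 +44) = 788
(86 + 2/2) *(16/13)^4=5701632/28561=199.63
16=16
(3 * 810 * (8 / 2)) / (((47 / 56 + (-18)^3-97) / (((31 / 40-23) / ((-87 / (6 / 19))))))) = -8065008 / 60973109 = -0.13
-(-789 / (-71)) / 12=-263 / 284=-0.93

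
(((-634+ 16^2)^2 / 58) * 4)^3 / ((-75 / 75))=-23336772152504832 / 24389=-956856457932.05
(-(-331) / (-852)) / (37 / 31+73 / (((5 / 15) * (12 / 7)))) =-10261 / 3405657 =-0.00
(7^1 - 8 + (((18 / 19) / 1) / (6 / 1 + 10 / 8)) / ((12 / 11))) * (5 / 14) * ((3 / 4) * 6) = -21825 / 15428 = -1.41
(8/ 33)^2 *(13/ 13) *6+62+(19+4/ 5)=149107/ 1815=82.15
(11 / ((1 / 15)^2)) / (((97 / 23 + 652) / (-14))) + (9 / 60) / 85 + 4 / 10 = -149389609 / 2850900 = -52.40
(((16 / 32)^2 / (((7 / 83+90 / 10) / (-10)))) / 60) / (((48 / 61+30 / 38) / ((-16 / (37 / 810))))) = 2885910 / 2831647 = 1.02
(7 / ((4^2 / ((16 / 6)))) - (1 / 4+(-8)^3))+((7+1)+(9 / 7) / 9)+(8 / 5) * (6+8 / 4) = 224221 / 420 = 533.86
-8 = -8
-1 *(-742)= 742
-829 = -829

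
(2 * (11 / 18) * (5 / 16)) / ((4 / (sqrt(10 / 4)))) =55 * sqrt(10) / 1152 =0.15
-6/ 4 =-3/ 2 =-1.50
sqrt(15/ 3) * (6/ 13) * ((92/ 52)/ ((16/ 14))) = 483 * sqrt(5)/ 676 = 1.60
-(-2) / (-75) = -0.03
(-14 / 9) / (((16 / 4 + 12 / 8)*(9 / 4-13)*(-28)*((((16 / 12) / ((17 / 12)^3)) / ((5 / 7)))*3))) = -24565 / 51492672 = -0.00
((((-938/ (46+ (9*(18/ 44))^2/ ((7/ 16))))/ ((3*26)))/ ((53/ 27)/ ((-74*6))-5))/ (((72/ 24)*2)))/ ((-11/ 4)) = -0.00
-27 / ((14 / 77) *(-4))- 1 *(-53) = 721 / 8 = 90.12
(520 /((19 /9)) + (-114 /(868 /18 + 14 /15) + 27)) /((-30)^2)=632747 /2101400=0.30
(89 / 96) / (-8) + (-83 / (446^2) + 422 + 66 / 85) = 1372085557747 / 3246309120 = 422.66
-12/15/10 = -2/25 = -0.08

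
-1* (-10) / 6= 5 / 3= 1.67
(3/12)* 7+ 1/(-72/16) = 55/36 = 1.53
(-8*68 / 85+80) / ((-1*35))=-368 / 175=-2.10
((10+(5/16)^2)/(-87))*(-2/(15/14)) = 3619/16704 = 0.22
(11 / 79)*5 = 55 / 79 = 0.70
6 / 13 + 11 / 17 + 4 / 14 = 2157 / 1547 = 1.39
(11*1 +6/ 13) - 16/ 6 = 343/ 39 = 8.79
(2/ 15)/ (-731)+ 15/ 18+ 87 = 1926181/ 21930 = 87.83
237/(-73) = -3.25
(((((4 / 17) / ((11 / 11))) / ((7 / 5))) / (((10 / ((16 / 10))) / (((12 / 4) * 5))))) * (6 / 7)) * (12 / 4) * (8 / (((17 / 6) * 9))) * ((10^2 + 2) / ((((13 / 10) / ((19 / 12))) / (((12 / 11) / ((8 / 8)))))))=5253120 / 119119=44.10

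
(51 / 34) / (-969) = -1 / 646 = -0.00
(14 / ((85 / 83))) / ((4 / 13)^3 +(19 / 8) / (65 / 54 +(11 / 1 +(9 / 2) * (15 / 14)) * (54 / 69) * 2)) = 2305414093528 / 20336432665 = 113.36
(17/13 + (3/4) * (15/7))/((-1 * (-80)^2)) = -1061/2329600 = -0.00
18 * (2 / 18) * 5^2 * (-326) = -16300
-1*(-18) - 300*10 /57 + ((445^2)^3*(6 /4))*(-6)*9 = -11950846981077797533 /19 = -628991946372515659.63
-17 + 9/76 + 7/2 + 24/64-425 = -66577/152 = -438.01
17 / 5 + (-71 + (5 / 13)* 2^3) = -4194 / 65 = -64.52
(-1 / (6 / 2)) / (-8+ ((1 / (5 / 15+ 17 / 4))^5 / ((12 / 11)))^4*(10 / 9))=876421544333880634307861328125 / 21034117064013011967216075184056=0.04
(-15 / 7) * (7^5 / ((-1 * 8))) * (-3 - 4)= -252105 / 8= -31513.12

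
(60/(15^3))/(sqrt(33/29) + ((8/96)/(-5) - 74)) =-2060624/8577497235 - 64 *sqrt(957)/571833149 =-0.00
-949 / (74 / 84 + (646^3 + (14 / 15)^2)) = -2989350 / 849196333919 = -0.00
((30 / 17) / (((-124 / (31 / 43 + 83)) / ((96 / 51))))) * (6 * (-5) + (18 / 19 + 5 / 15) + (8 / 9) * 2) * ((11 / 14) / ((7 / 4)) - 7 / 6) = -914896000 / 21097391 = -43.37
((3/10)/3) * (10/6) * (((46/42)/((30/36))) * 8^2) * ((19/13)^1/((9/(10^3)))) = 5593600/2457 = 2276.60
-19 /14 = -1.36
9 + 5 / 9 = 9.56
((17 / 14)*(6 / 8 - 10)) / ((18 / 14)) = -629 / 72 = -8.74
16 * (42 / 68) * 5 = 840 / 17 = 49.41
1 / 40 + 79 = 3161 / 40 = 79.02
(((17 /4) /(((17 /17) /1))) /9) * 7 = 119 /36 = 3.31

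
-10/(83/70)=-700/83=-8.43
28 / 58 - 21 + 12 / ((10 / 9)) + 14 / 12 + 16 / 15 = -6511 / 870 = -7.48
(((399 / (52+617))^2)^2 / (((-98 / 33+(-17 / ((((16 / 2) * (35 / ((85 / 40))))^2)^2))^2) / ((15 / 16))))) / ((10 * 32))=-19174583910044376801843609600000000 / 153613602620253112365888291420425824703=-0.00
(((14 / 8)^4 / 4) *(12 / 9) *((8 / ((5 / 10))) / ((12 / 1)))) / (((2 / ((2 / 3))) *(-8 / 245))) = -588245 / 13824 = -42.55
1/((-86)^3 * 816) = -1/519021696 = -0.00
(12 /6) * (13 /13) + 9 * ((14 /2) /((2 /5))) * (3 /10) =197 /4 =49.25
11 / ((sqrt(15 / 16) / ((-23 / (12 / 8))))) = -2024 * sqrt(15) / 45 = -174.20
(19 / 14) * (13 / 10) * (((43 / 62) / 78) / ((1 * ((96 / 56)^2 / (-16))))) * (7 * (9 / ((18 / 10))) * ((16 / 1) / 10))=-40033 / 8370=-4.78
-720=-720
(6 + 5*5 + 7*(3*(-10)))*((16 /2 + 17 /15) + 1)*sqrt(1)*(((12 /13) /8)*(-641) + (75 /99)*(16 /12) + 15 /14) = 17619002936 /135135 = 130380.75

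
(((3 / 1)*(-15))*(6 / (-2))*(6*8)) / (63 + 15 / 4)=8640 / 89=97.08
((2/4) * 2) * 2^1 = 2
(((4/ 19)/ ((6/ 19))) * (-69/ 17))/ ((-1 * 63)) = 46/ 1071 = 0.04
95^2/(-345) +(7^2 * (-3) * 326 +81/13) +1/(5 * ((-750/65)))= -10750981387/224250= -47941.95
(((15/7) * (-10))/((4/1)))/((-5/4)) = 30/7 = 4.29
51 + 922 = 973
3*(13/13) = 3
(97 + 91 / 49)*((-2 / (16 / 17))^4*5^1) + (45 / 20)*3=72294049 / 7168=10085.67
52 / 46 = 26 / 23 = 1.13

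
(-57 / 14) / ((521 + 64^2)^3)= -1 / 24173125326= -0.00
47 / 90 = 0.52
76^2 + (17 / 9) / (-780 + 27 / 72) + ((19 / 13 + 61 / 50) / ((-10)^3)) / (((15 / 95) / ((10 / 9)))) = 21074495829757 / 3648645000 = 5775.98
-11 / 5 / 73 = -11 / 365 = -0.03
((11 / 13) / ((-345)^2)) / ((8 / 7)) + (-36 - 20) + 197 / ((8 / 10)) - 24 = 2057942327 / 12378600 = 166.25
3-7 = -4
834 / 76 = 417 / 38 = 10.97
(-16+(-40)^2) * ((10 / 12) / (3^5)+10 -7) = 385352 / 81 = 4757.43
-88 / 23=-3.83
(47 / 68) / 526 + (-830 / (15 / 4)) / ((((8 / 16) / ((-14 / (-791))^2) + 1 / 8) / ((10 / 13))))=-0.11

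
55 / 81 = 0.68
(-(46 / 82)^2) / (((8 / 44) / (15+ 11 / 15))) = -686642 / 25215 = -27.23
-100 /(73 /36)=-3600 /73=-49.32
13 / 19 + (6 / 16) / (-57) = 103 / 152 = 0.68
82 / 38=41 / 19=2.16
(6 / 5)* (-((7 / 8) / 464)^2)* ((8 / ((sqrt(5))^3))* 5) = -147* sqrt(5) / 21529600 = -0.00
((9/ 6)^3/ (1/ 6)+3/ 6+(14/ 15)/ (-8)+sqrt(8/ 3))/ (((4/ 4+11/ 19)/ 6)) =38 * sqrt(6)/ 15+11761/ 150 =84.61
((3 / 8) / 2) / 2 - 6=-189 / 32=-5.91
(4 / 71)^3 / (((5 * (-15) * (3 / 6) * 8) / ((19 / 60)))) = -76 / 402649875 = -0.00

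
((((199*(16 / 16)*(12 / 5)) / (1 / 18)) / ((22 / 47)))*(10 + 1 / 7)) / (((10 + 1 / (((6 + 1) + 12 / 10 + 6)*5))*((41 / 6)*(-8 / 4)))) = -1697345028 / 1247015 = -1361.13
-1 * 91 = -91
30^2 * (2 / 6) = 300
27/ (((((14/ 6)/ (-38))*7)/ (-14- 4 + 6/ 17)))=923400/ 833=1108.52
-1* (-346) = 346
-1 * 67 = -67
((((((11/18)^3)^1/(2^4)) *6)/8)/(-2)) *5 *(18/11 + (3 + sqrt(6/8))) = -10285/82944 - 6655 *sqrt(3)/497664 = -0.15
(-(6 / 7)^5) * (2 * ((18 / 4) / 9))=-7776 / 16807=-0.46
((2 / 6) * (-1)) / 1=-1 / 3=-0.33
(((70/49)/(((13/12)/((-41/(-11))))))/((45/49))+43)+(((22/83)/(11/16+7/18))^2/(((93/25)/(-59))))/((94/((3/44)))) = 200080344170351/4138056502437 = 48.35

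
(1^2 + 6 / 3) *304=912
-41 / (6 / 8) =-164 / 3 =-54.67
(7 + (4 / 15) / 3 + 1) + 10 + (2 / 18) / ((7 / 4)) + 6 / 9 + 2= 2186 / 105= 20.82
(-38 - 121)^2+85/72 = 1820317/72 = 25282.18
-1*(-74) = 74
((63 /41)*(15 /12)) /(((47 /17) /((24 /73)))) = 32130 /140671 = 0.23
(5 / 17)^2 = 25 / 289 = 0.09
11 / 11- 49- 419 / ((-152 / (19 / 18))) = -6493 / 144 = -45.09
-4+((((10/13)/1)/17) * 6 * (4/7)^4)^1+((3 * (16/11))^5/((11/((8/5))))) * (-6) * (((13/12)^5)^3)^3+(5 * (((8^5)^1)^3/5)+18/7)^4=2153864689232331465477532630663339660249447694881527739575938292778661227956334917852335219819077381529527/1405462288010787733744021827289337799684557258096640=1532495540866336864400282000000000000000000000000000000.00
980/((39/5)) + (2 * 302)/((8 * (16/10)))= 107845/624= 172.83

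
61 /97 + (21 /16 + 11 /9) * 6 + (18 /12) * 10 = 71789 /2328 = 30.84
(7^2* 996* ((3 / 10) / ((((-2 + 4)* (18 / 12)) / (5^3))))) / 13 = 610050 / 13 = 46926.92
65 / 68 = 0.96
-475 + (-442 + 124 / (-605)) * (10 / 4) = -191242 / 121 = -1580.51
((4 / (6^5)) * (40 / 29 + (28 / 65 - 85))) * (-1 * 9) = 52271 / 135720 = 0.39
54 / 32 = 27 / 16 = 1.69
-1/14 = -0.07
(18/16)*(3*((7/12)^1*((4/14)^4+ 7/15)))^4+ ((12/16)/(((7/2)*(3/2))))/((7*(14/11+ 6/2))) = 4004873892682933007/7494226542109440000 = 0.53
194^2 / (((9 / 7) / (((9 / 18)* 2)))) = 263452 / 9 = 29272.44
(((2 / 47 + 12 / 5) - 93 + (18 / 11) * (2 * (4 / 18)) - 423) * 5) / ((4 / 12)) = -3976998 / 517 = -7692.45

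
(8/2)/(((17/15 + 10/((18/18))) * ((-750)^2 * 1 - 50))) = 6/9392915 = 0.00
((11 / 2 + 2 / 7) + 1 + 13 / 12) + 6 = 1165 / 84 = 13.87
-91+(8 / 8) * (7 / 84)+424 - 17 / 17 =3985 / 12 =332.08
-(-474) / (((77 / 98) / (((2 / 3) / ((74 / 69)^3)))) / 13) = 2361651201 / 557183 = 4238.56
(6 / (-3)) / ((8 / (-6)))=3 / 2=1.50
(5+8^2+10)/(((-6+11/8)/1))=-632/37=-17.08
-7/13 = -0.54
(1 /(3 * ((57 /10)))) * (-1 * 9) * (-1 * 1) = 10 /19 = 0.53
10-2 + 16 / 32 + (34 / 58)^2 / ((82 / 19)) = 295834 / 34481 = 8.58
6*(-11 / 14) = -33 / 7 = -4.71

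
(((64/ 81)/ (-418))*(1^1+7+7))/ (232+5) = -160/ 1337391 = -0.00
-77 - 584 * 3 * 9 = -15845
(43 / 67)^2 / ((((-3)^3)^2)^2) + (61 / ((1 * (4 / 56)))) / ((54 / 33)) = 1245038305666 / 2385638649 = 521.89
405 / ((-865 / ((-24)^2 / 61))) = -46656 / 10553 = -4.42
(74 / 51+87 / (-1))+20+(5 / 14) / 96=-65.55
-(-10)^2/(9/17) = -188.89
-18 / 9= -2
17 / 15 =1.13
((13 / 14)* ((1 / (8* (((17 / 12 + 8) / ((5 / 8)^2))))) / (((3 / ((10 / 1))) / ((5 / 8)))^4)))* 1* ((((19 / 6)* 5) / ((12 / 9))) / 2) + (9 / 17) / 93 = 6423091516021 / 11801868632064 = 0.54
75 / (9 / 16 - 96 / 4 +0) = -16 / 5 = -3.20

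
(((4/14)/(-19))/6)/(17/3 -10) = 0.00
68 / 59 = 1.15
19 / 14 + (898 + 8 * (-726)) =-68721 / 14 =-4908.64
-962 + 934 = -28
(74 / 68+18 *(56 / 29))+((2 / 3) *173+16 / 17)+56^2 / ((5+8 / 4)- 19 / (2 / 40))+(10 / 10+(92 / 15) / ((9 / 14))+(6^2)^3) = 2324130545189 / 49650030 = 46810.25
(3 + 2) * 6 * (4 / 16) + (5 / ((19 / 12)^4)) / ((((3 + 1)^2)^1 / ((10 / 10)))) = 1967775 / 260642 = 7.55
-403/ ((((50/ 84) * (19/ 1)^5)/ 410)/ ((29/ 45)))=-13416676/ 185707425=-0.07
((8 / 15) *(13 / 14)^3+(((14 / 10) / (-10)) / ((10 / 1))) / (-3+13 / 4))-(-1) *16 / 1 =2105722 / 128625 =16.37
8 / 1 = 8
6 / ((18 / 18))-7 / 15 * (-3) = 37 / 5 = 7.40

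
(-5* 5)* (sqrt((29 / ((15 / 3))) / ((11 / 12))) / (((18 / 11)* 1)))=-5* sqrt(4785) / 9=-38.43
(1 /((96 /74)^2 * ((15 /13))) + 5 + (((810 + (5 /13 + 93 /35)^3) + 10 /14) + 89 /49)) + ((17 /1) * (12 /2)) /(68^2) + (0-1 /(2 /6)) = 9333038065324391 /11068450848000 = 843.21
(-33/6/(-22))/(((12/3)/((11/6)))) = 11/96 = 0.11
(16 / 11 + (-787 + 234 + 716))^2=3272481 / 121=27045.30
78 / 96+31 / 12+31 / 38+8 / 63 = 83093 / 19152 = 4.34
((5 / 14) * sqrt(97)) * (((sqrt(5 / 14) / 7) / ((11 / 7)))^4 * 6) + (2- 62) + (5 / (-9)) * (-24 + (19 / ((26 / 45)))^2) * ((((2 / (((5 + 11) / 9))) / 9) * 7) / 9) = -117.11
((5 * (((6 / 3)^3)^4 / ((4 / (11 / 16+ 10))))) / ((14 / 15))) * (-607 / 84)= -20759400 / 49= -423661.22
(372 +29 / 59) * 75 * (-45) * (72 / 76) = -1335102750 / 1121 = -1190992.64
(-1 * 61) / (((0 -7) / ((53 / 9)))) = 3233 / 63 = 51.32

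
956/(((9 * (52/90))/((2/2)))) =183.85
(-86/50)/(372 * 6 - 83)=-43/53725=-0.00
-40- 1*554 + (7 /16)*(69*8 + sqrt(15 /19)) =-705 /2 + 7*sqrt(285) /304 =-352.11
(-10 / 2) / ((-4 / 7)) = 35 / 4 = 8.75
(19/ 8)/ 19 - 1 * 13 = -103/ 8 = -12.88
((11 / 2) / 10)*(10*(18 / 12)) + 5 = 53 / 4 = 13.25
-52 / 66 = -26 / 33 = -0.79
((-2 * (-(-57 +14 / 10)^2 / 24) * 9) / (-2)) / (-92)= 12.60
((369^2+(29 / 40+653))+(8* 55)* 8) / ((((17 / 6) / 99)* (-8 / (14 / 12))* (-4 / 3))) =11670235731 / 21760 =536315.98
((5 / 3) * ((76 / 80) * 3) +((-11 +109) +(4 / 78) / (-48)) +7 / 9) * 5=484505 / 936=517.63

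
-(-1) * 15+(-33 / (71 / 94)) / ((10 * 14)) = 72999 / 4970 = 14.69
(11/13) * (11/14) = 121/182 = 0.66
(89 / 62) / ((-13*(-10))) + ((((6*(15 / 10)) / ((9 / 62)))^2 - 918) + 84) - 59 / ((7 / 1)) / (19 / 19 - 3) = 170062593 / 56420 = 3014.23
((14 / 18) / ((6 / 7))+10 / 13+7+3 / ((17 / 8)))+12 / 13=131411 / 11934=11.01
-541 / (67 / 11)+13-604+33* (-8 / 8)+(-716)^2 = 34300193 / 67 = 511943.18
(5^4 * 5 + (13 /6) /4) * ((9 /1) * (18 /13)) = 2025351 /52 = 38949.06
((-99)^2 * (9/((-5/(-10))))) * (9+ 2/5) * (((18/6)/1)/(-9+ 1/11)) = -136812159/245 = -558416.98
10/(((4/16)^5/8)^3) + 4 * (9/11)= 60473139527716/11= 5497558138883.27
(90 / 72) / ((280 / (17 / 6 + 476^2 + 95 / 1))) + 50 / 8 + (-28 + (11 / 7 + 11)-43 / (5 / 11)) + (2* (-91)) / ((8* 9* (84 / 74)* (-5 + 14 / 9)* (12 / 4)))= 567697219 / 624960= 908.37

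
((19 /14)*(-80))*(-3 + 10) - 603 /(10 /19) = -19057 /10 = -1905.70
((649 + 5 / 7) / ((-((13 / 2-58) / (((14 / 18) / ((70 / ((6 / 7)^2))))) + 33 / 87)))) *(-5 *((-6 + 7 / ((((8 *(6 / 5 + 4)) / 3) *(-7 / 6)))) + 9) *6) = -528227460 / 66591161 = -7.93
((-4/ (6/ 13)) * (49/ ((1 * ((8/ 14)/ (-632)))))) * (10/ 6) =7045220/ 9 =782802.22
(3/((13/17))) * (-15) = -765/13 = -58.85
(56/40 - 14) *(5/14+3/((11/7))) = -3141/110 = -28.55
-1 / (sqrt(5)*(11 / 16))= -16*sqrt(5) / 55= -0.65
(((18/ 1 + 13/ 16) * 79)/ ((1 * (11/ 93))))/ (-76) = -2211447/ 13376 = -165.33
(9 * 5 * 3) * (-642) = -86670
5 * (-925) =-4625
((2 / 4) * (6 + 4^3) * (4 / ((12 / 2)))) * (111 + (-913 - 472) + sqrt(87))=-89180 / 3 + 70 * sqrt(87) / 3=-29509.03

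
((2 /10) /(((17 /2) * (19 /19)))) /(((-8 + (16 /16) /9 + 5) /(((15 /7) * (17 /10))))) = -27 /910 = -0.03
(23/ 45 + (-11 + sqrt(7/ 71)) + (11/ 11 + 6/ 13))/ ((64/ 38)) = -100339/ 18720 + 19 * sqrt(497)/ 2272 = -5.17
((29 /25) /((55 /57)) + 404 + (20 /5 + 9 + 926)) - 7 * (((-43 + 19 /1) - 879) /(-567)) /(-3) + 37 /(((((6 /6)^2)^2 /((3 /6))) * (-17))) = 5100108487 /3786750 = 1346.83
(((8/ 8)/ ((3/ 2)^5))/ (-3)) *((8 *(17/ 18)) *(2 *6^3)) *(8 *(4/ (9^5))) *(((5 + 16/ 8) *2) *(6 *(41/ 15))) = -1279000576/ 71744535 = -17.83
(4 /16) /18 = 1 /72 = 0.01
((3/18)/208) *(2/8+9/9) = 5/4992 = 0.00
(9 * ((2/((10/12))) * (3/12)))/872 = 27/4360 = 0.01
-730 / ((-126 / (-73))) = -26645 / 63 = -422.94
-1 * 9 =-9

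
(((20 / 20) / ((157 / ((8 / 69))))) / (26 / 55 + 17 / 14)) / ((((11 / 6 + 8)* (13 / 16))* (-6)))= -98560 / 10793275389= -0.00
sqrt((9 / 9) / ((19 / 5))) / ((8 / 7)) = 7* sqrt(95) / 152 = 0.45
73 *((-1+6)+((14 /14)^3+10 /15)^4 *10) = 485815 /81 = 5997.72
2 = 2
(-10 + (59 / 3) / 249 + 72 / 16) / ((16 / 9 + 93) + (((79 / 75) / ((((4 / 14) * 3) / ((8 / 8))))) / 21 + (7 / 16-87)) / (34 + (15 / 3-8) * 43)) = -461643000 / 8148628169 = -0.06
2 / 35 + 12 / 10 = 44 / 35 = 1.26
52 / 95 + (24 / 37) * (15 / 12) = 4774 / 3515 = 1.36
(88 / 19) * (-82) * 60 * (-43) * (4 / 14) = 37234560 / 133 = 279959.10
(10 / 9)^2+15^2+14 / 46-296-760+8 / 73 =-112790974 / 135999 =-829.35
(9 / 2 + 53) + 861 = 1837 / 2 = 918.50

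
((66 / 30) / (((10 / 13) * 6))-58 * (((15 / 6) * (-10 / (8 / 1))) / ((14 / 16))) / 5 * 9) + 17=819701 / 2100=390.33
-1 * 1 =-1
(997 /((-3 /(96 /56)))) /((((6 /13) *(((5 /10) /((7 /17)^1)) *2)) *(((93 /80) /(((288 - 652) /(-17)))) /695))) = -524619804800 /80631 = -6506428.11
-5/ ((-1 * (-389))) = -5/ 389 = -0.01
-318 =-318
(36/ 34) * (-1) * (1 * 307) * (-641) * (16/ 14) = 28337328/ 119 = 238128.81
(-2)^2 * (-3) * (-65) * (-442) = -344760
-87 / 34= -2.56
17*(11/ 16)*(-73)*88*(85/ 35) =-2552737/ 14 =-182338.36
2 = 2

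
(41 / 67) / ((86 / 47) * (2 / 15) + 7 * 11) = 28905 / 3648619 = 0.01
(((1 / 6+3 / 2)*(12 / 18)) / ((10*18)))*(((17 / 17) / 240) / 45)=1 / 1749600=0.00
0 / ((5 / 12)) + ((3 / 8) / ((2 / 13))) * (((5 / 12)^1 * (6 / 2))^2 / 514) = 975 / 131584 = 0.01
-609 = -609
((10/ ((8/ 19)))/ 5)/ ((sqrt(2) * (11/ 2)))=19 * sqrt(2)/ 44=0.61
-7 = -7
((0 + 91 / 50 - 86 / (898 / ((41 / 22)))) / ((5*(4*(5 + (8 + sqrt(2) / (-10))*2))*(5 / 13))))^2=6942861374761 / (6098430250000*(105 - sqrt(2))^2)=0.00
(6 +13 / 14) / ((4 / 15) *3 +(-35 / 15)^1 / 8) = 13.63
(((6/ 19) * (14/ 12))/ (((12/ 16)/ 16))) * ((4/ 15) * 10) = 3584/ 171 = 20.96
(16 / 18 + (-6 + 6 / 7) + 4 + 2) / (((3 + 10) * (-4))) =-55 / 1638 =-0.03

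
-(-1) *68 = 68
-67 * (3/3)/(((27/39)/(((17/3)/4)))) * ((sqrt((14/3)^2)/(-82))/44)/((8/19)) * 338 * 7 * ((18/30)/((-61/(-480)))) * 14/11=5987.70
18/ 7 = 2.57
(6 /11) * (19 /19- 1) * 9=0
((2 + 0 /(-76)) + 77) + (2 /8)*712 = 257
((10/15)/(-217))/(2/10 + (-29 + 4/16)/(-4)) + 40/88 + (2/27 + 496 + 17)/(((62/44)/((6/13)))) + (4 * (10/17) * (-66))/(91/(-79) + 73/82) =80537065386017/105689506923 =762.02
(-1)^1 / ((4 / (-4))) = 1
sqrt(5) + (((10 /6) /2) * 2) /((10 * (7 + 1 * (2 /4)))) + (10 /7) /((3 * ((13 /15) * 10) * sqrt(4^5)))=3137 /131040 + sqrt(5)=2.26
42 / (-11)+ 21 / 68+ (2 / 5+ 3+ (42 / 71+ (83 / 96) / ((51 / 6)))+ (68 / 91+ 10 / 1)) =3285692677 / 289969680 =11.33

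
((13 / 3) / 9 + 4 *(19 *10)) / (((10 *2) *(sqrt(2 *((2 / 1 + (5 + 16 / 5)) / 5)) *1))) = 20533 *sqrt(102) / 11016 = 18.82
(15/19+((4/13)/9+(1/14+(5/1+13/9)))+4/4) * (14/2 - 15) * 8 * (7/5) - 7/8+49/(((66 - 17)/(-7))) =-67143253/88920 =-755.10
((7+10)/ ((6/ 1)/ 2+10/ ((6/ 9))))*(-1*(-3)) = 17/ 6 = 2.83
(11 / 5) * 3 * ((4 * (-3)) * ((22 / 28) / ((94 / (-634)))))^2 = 14445092772 / 541205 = 26690.61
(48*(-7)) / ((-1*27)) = 112 / 9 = 12.44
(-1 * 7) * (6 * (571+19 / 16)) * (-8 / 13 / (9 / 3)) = 64085 / 13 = 4929.62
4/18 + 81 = 731/9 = 81.22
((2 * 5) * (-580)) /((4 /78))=-113100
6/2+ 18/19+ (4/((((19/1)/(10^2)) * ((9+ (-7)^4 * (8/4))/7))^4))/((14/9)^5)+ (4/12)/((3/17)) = 25670292181830347841134/4398416795548130604543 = 5.84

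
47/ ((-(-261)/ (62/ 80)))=1457/ 10440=0.14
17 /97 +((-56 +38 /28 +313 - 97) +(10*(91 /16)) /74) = 65239801 /401968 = 162.30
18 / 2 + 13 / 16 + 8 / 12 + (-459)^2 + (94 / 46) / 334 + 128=38868366863 / 184368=210819.49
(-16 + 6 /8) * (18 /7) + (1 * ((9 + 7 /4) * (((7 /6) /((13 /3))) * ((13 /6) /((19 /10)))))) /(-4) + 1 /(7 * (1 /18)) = -37.47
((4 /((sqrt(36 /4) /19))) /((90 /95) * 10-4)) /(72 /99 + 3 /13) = 3971 /822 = 4.83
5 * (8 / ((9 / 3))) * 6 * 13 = 1040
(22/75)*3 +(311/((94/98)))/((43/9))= 68.74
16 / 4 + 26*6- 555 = -395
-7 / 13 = -0.54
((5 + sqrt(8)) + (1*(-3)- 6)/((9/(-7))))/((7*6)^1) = sqrt(2)/21 + 2/7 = 0.35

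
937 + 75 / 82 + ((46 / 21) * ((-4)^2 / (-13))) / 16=20992385 / 22386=937.75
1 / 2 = 0.50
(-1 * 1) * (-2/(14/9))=9/7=1.29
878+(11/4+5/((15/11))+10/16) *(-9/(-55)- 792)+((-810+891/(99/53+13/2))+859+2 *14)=-1761868211/390280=-4514.37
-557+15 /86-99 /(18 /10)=-52617 /86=-611.83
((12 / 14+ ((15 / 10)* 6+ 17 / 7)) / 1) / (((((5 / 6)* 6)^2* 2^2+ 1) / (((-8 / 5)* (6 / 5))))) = -4128 / 17675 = -0.23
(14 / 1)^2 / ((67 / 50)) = 9800 / 67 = 146.27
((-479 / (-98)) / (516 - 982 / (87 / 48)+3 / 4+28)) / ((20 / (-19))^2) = 5014651 / 3361400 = 1.49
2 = 2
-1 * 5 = -5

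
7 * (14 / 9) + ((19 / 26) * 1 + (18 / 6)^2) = 4825 / 234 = 20.62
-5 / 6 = -0.83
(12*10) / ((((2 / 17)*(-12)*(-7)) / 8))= 680 / 7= 97.14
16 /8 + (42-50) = -6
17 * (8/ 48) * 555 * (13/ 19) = 40885/ 38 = 1075.92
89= 89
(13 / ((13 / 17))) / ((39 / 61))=1037 / 39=26.59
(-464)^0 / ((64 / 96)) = 3 / 2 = 1.50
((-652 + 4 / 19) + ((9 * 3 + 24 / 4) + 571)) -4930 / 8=-50467 / 76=-664.04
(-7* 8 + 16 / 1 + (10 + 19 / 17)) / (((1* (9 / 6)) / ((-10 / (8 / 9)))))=7365 / 34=216.62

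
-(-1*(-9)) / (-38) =9 / 38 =0.24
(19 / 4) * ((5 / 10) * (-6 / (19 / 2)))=-3 / 2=-1.50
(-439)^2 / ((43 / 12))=2312652 / 43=53782.60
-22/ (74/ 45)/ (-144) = 55/ 592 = 0.09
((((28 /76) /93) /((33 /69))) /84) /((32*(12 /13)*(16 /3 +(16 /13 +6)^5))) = 111016607 /657503606253035520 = 0.00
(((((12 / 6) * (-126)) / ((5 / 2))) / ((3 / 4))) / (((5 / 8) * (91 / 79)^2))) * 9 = -43137792 / 29575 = -1458.59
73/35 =2.09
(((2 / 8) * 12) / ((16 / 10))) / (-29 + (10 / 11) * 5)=-165 / 2152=-0.08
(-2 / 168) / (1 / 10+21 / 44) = -55 / 2667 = -0.02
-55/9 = -6.11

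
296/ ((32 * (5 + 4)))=37/ 36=1.03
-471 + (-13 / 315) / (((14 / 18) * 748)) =-86315473 / 183260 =-471.00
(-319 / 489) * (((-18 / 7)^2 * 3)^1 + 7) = -419485 / 23961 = -17.51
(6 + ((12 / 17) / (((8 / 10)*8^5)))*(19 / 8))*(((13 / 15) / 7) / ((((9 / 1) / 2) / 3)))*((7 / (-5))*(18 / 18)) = -38622961 / 55705600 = -0.69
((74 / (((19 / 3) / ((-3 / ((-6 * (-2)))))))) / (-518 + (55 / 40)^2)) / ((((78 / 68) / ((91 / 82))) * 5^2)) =8288 / 37839925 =0.00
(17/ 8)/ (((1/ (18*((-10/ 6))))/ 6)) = -765/ 2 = -382.50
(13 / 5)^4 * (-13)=-371293 / 625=-594.07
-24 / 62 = -12 / 31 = -0.39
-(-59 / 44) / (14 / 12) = 177 / 154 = 1.15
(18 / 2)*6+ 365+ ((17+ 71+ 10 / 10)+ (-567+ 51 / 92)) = -5377 / 92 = -58.45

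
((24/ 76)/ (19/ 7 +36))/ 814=21/ 2095643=0.00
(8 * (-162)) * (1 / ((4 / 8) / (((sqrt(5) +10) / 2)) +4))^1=-505440 / 1601 - 1296 * sqrt(5) / 1601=-317.51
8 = 8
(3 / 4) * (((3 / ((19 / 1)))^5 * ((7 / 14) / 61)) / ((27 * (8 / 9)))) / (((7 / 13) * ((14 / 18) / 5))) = 142155 / 473667834304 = 0.00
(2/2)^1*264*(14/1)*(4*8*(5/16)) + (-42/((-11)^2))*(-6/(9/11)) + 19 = 406797/11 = 36981.55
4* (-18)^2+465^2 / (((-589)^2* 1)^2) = 162309071601 / 125238481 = 1296.00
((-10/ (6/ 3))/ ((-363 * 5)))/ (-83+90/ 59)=-59/ 1744941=-0.00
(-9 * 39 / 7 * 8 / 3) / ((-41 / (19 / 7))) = 17784 / 2009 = 8.85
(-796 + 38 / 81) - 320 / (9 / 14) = -104758 / 81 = -1293.31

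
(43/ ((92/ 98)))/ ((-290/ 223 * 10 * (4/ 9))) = -4228749/ 533600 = -7.92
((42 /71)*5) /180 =7 /426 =0.02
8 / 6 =4 / 3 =1.33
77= 77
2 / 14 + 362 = 2535 / 7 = 362.14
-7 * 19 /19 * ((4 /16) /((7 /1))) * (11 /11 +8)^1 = -9 /4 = -2.25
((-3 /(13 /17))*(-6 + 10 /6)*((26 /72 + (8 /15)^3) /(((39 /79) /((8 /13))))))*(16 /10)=148761424 /8555625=17.39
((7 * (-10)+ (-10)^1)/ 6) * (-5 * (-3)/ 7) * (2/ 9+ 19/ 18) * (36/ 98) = -4600/ 343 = -13.41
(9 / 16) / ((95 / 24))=27 / 190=0.14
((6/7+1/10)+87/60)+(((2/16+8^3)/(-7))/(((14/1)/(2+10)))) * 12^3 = -106191881/980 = -108359.06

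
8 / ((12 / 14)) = 28 / 3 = 9.33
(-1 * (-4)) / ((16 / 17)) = 17 / 4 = 4.25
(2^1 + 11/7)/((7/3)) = 75/49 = 1.53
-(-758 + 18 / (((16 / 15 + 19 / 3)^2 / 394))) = 860402 / 1369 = 628.49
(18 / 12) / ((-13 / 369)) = -42.58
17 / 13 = 1.31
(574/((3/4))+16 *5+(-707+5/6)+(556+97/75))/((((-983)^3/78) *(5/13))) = -17655261/118732760875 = -0.00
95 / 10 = 9.50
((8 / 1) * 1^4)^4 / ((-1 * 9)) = -4096 / 9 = -455.11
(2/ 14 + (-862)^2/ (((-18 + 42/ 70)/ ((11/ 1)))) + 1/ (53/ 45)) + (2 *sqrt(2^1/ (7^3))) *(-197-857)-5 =-15161942189/ 32277-2108 *sqrt(14)/ 49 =-469905.44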